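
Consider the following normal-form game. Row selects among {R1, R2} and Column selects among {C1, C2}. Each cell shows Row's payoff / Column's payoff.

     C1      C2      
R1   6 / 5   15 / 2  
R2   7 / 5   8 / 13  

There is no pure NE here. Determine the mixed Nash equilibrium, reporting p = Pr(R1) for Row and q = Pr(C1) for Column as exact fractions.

Each player's mixing probability is pinned down by making the *other* player indifferent.
Column indifferent between C1 and C2: p·5 + (1−p)·5 = p·2 + (1−p)·13 ⟹ 5 + 0p = 13 + (-11)p ⟹ p = 8/11.
Row indifferent between R1 and R2: q·6 + (1−q)·15 = q·7 + (1−q)·8 ⟹ 15 + (-9)q = 8 + (-1)q ⟹ q = 7/8.

p = 8/11, q = 7/8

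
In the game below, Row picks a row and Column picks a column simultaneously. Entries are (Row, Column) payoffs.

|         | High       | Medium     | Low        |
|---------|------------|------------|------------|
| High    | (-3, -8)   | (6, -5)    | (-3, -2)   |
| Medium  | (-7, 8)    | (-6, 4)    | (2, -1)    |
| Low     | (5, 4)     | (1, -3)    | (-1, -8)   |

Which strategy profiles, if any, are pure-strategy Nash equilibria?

(Low, High)

A profile is a Nash equilibrium when each player is best-responding to the other.
Row's best responses — vs High: Low (payoff 5); vs Medium: High (payoff 6); vs Low: Medium (payoff 2).
Column's best responses — vs High: Low (payoff -2); vs Medium: High (payoff 8); vs Low: High (payoff 4).
The only mutual best response is (Low, High); neither player gains by switching there.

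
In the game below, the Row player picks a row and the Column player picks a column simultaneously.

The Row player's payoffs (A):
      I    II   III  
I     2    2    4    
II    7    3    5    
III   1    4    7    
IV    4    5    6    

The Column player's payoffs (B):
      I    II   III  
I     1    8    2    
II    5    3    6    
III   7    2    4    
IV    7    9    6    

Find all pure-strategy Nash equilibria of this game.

A profile is a Nash equilibrium when each player is best-responding to the other.
The Row player's best responses — vs I: II (payoff 7); vs II: IV (payoff 5); vs III: III (payoff 7).
The Column player's best responses — vs I: II (payoff 8); vs II: III (payoff 6); vs III: I (payoff 7); vs IV: II (payoff 9).
The only mutual best response is (IV, II); neither player gains by switching there.

(IV, II)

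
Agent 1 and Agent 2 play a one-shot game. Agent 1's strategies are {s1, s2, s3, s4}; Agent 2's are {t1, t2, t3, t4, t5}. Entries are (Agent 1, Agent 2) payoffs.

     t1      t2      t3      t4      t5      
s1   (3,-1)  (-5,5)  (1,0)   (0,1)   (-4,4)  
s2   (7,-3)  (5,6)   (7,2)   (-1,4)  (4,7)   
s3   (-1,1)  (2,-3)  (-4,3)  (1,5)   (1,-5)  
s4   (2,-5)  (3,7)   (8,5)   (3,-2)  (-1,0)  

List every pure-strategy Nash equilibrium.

(s2, t5)

Check mutual best responses: a cell is a NE iff neither player can gain by unilaterally deviating.
Agent 1's best responses — vs t1: s2 (payoff 7); vs t2: s2 (payoff 5); vs t3: s4 (payoff 8); vs t4: s4 (payoff 3); vs t5: s2 (payoff 4).
Agent 2's best responses — vs s1: t2 (payoff 5); vs s2: t5 (payoff 7); vs s3: t4 (payoff 5); vs s4: t2 (payoff 7).
The only mutual best response is (s2, t5); neither player gains by switching there.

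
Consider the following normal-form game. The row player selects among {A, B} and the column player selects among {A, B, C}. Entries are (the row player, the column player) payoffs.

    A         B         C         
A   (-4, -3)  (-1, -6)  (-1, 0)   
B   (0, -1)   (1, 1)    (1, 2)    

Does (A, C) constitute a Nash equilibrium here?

No

Holding the column player at C: the row player gets -1 from A but could get 1 by switching to B. The row player has a profitable deviation.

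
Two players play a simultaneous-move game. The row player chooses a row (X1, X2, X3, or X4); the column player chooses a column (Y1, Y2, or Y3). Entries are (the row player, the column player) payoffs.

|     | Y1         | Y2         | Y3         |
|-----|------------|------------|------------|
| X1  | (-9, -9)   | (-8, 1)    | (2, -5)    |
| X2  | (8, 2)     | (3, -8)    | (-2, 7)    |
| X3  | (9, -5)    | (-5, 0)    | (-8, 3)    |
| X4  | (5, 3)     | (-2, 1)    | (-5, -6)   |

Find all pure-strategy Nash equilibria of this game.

None

Find each player's best response to every opponent strategy; NE are the intersections.
The row player's best responses — vs Y1: X3 (payoff 9); vs Y2: X2 (payoff 3); vs Y3: X1 (payoff 2).
The column player's best responses — vs X1: Y2 (payoff 1); vs X2: Y3 (payoff 7); vs X3: Y3 (payoff 3); vs X4: Y1 (payoff 3).
No cell has both players best-responding. For instance, the row player's best reply to Y3 is X1, but against X1 the column player prefers Y2 over Y3.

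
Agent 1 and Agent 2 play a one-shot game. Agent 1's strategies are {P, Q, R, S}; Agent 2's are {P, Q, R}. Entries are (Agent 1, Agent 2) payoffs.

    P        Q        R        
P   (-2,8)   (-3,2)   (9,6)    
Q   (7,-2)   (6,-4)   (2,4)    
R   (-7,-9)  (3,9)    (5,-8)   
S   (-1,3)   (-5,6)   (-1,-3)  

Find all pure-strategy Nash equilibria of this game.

There is no pure-strategy Nash equilibrium

Check mutual best responses: a cell is a NE iff neither player can gain by unilaterally deviating.
Agent 1's best responses — vs P: Q (payoff 7); vs Q: Q (payoff 6); vs R: P (payoff 9).
Agent 2's best responses — vs P: P (payoff 8); vs Q: R (payoff 4); vs R: Q (payoff 9); vs S: Q (payoff 6).
No cell has both players best-responding. For instance, Agent 1's best reply to P is Q, but against Q Agent 2 prefers R over P.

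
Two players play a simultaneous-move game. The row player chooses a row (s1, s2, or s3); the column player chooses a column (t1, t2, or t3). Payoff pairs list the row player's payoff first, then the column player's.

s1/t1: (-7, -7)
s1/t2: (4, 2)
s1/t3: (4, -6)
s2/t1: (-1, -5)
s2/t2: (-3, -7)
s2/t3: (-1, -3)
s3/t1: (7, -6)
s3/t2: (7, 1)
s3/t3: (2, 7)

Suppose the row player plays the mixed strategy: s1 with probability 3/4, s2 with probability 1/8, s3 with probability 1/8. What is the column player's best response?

Compute the column player's expected payoff from each pure strategy against the given mix.
t1: (3/4)·(-7) + (1/8)·(-5) + (1/8)·(-6) = -53/8
t2: (3/4)·2 + (1/8)·(-7) + (1/8)·1 = 3/4
t3: (3/4)·(-6) + (1/8)·(-3) + (1/8)·7 = -4
Highest expected payoff is 3/4, from t2.

t2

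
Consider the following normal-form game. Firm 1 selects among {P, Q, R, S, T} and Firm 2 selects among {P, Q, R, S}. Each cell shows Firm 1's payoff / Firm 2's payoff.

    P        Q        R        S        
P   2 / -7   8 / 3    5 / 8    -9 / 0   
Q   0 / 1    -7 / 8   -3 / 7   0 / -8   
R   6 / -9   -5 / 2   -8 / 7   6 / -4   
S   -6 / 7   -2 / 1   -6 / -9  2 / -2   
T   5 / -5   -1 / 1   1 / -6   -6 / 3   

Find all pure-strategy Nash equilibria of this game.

A profile is a Nash equilibrium when each player is best-responding to the other.
Firm 1's best responses — vs P: R (payoff 6); vs Q: P (payoff 8); vs R: P (payoff 5); vs S: R (payoff 6).
Firm 2's best responses — vs P: R (payoff 8); vs Q: Q (payoff 8); vs R: R (payoff 7); vs S: P (payoff 7); vs T: S (payoff 3).
The only mutual best response is (P, R); neither player gains by switching there.

(P, R)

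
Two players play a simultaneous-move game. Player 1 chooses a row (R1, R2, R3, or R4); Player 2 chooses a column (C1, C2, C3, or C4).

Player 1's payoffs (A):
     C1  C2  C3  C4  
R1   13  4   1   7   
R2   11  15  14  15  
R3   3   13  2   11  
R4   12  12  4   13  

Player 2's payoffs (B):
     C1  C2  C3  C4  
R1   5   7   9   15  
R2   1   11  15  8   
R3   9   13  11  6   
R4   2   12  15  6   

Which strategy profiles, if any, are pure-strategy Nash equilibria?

(R2, C3)

Find each player's best response to every opponent strategy; NE are the intersections.
Player 1's best responses — vs C1: R1 (payoff 13); vs C2: R2 (payoff 15); vs C3: R2 (payoff 14); vs C4: R2 (payoff 15).
Player 2's best responses — vs R1: C4 (payoff 15); vs R2: C3 (payoff 15); vs R3: C2 (payoff 13); vs R4: C3 (payoff 15).
The only mutual best response is (R2, C3); neither player gains by switching there.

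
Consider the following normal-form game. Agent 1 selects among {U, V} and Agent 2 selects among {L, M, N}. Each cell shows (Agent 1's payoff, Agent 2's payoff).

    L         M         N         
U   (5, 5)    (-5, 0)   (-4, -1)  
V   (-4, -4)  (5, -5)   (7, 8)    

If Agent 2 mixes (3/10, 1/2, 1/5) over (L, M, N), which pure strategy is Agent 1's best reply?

V

Compute Agent 1's expected payoff from each pure strategy against the given mix.
U: (3/10)·5 + (1/2)·(-5) + (1/5)·(-4) = -9/5
V: (3/10)·(-4) + (1/2)·5 + (1/5)·7 = 27/10
Highest expected payoff is 27/10, from V.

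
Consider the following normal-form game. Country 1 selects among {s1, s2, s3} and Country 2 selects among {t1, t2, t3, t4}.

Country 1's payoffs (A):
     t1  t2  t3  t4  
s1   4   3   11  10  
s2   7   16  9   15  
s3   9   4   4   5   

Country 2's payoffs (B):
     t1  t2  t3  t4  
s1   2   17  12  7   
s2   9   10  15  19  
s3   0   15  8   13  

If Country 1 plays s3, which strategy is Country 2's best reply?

With Country 1 fixed at s3, Country 2's payoffs are: t1 → 0, t2 → 15, t3 → 8, t4 → 13.
The maximum is 15, achieved by t2.

t2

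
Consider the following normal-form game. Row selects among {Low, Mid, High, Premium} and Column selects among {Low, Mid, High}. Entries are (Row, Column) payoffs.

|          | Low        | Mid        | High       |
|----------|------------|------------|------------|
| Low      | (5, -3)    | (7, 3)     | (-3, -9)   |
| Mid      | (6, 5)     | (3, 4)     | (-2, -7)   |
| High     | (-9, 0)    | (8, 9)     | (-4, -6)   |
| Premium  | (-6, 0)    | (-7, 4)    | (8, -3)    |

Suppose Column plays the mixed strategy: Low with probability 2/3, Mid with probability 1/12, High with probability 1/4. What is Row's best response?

Compute Row's expected payoff from each pure strategy against the given mix.
Low: (2/3)·5 + (1/12)·7 + (1/4)·(-3) = 19/6
Mid: (2/3)·6 + (1/12)·3 + (1/4)·(-2) = 15/4
High: (2/3)·(-9) + (1/12)·8 + (1/4)·(-4) = -19/3
Premium: (2/3)·(-6) + (1/12)·(-7) + (1/4)·8 = -31/12
Highest expected payoff is 15/4, from Mid.

Mid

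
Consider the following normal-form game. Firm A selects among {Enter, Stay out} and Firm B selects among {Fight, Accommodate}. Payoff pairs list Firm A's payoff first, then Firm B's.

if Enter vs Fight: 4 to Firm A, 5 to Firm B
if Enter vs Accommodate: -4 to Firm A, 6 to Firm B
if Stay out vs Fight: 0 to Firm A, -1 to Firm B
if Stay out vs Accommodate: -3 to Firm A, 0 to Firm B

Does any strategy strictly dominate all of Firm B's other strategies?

Accommodate

Check whether one of Firm B's strategies beats all alternatives regardless of what the opponent does.
Accommodate strictly dominates: vs Enter: 6 > 5; vs Stay out: 0 > -1.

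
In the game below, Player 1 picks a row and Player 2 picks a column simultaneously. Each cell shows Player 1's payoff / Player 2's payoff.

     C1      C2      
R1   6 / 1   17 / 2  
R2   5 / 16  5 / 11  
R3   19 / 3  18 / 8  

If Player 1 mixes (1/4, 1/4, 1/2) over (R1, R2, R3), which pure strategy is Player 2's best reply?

C2

Compute Player 2's expected payoff from each pure strategy against the given mix.
C1: (1/4)·1 + (1/4)·16 + (1/2)·3 = 23/4
C2: (1/4)·2 + (1/4)·11 + (1/2)·8 = 29/4
Highest expected payoff is 29/4, from C2.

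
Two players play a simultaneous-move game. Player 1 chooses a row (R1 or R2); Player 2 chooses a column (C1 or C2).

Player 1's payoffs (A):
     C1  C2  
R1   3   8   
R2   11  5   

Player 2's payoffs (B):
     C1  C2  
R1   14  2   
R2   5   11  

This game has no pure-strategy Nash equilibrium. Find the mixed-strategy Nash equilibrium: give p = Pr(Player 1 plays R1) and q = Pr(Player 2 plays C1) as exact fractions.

In a mixed NE each player is indifferent between their pure strategies, so the opponent's mix sets the indifference.
Player 2 indifferent between C1 and C2: p·14 + (1−p)·5 = p·2 + (1−p)·11 ⟹ 5 + 9p = 11 + (-9)p ⟹ p = 1/3.
Player 1 indifferent between R1 and R2: q·3 + (1−q)·8 = q·11 + (1−q)·5 ⟹ 8 + (-5)q = 5 + 6q ⟹ q = 3/11.

p = 1/3, q = 3/11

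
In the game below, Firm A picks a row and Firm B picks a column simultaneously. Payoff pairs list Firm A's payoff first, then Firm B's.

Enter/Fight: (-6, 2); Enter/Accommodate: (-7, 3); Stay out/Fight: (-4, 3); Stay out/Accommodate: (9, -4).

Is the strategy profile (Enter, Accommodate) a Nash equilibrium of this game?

No

Holding Firm B at Accommodate: Firm A gets -7 from Enter but could get 9 by switching to Stay out. Firm A has a profitable deviation.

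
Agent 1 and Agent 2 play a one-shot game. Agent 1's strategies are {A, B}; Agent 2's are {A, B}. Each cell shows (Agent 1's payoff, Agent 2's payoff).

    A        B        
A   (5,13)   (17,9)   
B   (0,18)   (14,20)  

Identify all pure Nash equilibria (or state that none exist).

(A, A)

A profile is a Nash equilibrium when each player is best-responding to the other.
Agent 1's best responses — vs A: A (payoff 5); vs B: A (payoff 17).
Agent 2's best responses — vs A: A (payoff 13); vs B: B (payoff 20).
The only mutual best response is (A, A); neither player gains by switching there.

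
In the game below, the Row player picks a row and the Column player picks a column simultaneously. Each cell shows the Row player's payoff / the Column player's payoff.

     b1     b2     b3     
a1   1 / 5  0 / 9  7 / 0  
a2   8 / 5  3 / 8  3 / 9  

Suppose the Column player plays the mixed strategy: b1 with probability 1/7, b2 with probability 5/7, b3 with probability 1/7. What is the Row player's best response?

Compute the Row player's expected payoff from each pure strategy against the given mix.
a1: (1/7)·1 + (5/7)·0 + (1/7)·7 = 8/7
a2: (1/7)·8 + (5/7)·3 + (1/7)·3 = 26/7
Highest expected payoff is 26/7, from a2.

a2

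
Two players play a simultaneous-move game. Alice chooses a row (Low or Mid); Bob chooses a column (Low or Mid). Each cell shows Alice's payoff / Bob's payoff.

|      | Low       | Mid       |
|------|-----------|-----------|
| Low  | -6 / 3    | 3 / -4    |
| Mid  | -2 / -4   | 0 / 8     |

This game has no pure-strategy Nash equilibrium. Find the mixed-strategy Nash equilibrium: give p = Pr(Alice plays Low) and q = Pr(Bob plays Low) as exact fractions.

In a mixed NE each player is indifferent between their pure strategies, so the opponent's mix sets the indifference.
Bob indifferent between Low and Mid: p·3 + (1−p)·(-4) = p·(-4) + (1−p)·8 ⟹ (-4) + 7p = 8 + (-12)p ⟹ p = 12/19.
Alice indifferent between Low and Mid: q·(-6) + (1−q)·3 = q·(-2) + (1−q)·0 ⟹ 3 + (-9)q = 0 + (-2)q ⟹ q = 3/7.

p = 12/19, q = 3/7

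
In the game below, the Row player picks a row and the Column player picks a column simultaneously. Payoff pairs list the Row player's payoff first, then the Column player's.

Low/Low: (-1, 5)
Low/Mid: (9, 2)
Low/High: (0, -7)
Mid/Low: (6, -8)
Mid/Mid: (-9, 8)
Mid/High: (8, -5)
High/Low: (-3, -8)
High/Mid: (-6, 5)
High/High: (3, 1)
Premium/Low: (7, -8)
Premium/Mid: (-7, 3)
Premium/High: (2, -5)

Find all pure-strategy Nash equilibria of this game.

No pure-strategy Nash equilibrium

A profile is a Nash equilibrium when each player is best-responding to the other.
The Row player's best responses — vs Low: Premium (payoff 7); vs Mid: Low (payoff 9); vs High: Mid (payoff 8).
The Column player's best responses — vs Low: Low (payoff 5); vs Mid: Mid (payoff 8); vs High: Mid (payoff 5); vs Premium: Mid (payoff 3).
No cell has both players best-responding. For instance, the Row player's best reply to Low is Premium, but against Premium the Column player prefers Mid over Low.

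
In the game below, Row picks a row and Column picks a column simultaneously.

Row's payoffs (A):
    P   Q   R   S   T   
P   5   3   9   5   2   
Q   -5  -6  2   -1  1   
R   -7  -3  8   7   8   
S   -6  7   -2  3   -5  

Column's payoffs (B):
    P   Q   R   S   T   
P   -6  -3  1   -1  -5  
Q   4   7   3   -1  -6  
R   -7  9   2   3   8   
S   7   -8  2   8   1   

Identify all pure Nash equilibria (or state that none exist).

(P, R)

Check mutual best responses: a cell is a NE iff neither player can gain by unilaterally deviating.
Row's best responses — vs P: P (payoff 5); vs Q: S (payoff 7); vs R: P (payoff 9); vs S: R (payoff 7); vs T: R (payoff 8).
Column's best responses — vs P: R (payoff 1); vs Q: Q (payoff 7); vs R: Q (payoff 9); vs S: S (payoff 8).
The only mutual best response is (P, R); neither player gains by switching there.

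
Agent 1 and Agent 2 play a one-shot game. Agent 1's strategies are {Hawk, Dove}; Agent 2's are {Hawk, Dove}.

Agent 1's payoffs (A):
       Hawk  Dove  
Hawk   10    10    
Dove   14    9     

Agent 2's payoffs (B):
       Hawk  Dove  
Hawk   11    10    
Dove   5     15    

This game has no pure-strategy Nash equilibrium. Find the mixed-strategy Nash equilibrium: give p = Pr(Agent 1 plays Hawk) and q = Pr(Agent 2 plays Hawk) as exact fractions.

In a mixed NE each player is indifferent between their pure strategies, so the opponent's mix sets the indifference.
Agent 2 indifferent between Hawk and Dove: p·11 + (1−p)·5 = p·10 + (1−p)·15 ⟹ 5 + 6p = 15 + (-5)p ⟹ p = 10/11.
Agent 1 indifferent between Hawk and Dove: q·10 + (1−q)·10 = q·14 + (1−q)·9 ⟹ 10 + 0q = 9 + 5q ⟹ q = 1/5.

p = 10/11, q = 1/5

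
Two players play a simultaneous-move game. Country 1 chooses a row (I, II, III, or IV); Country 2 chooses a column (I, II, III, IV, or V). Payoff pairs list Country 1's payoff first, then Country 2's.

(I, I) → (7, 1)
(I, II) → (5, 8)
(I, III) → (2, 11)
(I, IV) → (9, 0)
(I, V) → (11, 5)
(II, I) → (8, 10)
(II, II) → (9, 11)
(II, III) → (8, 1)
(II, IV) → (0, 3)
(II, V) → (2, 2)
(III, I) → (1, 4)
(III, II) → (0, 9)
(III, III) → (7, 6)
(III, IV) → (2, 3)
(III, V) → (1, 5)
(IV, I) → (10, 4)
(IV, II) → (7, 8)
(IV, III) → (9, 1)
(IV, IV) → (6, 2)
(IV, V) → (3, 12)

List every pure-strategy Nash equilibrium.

(II, II)

A profile is a Nash equilibrium when each player is best-responding to the other.
Country 1's best responses — vs I: IV (payoff 10); vs II: II (payoff 9); vs III: IV (payoff 9); vs IV: I (payoff 9); vs V: I (payoff 11).
Country 2's best responses — vs I: III (payoff 11); vs II: II (payoff 11); vs III: II (payoff 9); vs IV: V (payoff 12).
The only mutual best response is (II, II); neither player gains by switching there.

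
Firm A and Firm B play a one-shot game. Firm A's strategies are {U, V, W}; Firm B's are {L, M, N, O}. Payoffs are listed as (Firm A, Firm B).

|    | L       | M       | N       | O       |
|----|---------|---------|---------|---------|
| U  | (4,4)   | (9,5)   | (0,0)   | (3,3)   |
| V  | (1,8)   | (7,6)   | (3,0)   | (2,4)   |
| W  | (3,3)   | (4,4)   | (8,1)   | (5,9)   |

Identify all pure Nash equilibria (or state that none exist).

(U, M) and (W, O)

Find each player's best response to every opponent strategy; NE are the intersections.
Firm A's best responses — vs L: U (payoff 4); vs M: U (payoff 9); vs N: W (payoff 8); vs O: W (payoff 5).
Firm B's best responses — vs U: M (payoff 5); vs V: L (payoff 8); vs W: O (payoff 9).
Mutual best responses occur at (U, M) and (W, O); at each, neither player gains by switching.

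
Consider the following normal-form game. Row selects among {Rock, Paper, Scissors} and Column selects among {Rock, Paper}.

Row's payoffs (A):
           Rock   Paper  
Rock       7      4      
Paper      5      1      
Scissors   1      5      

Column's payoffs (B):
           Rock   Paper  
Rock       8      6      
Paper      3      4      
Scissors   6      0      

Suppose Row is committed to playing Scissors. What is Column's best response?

With Row fixed at Scissors, Column's payoffs are: Rock → 6, Paper → 0.
The maximum is 6, achieved by Rock.

Rock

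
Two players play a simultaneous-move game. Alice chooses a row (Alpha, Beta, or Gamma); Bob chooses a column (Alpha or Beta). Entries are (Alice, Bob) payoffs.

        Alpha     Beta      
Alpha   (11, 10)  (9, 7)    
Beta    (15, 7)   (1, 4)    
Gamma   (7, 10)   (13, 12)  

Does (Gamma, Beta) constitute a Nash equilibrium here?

Yes

Holding Bob at Beta: Alice gets 13 from Gamma, versus 9 from Alpha, 1 from Beta. No profitable deviation for Alice.
Holding Alice at Gamma: Bob gets 12 from Beta, versus 10 from Alpha. No profitable deviation for Bob either.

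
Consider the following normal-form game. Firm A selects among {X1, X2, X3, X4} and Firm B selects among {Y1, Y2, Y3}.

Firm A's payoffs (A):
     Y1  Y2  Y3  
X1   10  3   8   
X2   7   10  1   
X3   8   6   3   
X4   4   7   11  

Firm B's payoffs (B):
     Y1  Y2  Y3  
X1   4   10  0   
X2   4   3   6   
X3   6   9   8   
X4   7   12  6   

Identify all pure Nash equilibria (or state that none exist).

Check mutual best responses: a cell is a NE iff neither player can gain by unilaterally deviating.
Firm A's best responses — vs Y1: X1 (payoff 10); vs Y2: X2 (payoff 10); vs Y3: X4 (payoff 11).
Firm B's best responses — vs X1: Y2 (payoff 10); vs X2: Y3 (payoff 6); vs X3: Y2 (payoff 9); vs X4: Y2 (payoff 12).
No cell has both players best-responding. For instance, Firm A's best reply to Y3 is X4, but against X4 Firm B prefers Y2 over Y3.

No pure-strategy Nash equilibrium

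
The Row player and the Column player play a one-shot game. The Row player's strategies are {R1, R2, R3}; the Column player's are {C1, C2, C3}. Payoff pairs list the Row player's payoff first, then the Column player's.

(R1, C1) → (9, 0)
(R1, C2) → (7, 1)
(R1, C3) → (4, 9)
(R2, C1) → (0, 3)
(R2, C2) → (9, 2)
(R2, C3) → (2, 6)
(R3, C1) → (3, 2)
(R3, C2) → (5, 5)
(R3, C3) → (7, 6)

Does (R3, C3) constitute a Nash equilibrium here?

Holding the Column player at C3: the Row player gets 7 from R3, versus 4 from R1, 2 from R2. No profitable deviation for the Row player.
Holding the Row player at R3: the Column player gets 6 from C3, versus 2 from C1, 5 from C2. No profitable deviation for the Column player either.

Yes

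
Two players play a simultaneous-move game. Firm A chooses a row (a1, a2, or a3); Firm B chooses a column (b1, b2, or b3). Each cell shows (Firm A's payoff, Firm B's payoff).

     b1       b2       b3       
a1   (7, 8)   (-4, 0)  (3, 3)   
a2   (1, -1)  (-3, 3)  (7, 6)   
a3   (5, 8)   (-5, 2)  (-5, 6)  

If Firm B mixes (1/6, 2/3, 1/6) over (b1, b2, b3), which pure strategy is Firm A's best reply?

a2

Compute Firm A's expected payoff from each pure strategy against the given mix.
a1: (1/6)·7 + (2/3)·(-4) + (1/6)·3 = -1
a2: (1/6)·1 + (2/3)·(-3) + (1/6)·7 = -2/3
a3: (1/6)·5 + (2/3)·(-5) + (1/6)·(-5) = -10/3
Highest expected payoff is -2/3, from a2.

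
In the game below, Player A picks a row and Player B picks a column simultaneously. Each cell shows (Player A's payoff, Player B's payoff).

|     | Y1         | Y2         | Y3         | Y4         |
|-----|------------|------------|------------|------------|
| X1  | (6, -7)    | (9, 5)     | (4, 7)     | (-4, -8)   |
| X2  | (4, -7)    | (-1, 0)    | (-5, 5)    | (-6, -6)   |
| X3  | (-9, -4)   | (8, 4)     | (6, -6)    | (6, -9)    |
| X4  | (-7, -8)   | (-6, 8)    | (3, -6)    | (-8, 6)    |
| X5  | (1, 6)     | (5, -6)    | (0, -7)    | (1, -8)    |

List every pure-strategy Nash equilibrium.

None

A profile is a Nash equilibrium when each player is best-responding to the other.
Player A's best responses — vs Y1: X1 (payoff 6); vs Y2: X1 (payoff 9); vs Y3: X3 (payoff 6); vs Y4: X3 (payoff 6).
Player B's best responses — vs X1: Y3 (payoff 7); vs X2: Y3 (payoff 5); vs X3: Y2 (payoff 4); vs X4: Y2 (payoff 8); vs X5: Y1 (payoff 6).
No cell has both players best-responding. For instance, Player A's best reply to Y2 is X1, but against X1 Player B prefers Y3 over Y2.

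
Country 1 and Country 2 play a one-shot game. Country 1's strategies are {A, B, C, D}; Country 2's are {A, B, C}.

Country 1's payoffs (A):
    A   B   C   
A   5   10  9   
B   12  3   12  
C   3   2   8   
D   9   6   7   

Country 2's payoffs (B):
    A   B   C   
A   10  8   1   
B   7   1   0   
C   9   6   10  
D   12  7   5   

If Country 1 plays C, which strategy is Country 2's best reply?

C

With Country 1 fixed at C, Country 2's payoffs are: A → 9, B → 6, C → 10.
The maximum is 10, achieved by C.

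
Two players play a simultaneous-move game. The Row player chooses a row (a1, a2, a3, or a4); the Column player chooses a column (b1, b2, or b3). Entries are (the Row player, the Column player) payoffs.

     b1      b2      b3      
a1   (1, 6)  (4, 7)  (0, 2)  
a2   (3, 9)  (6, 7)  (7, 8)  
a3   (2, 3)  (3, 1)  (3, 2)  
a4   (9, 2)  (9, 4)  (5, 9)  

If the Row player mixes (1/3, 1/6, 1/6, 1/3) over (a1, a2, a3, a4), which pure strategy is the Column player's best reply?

b3

Compute the Column player's expected payoff from each pure strategy against the given mix.
b1: (1/3)·6 + (1/6)·9 + (1/6)·3 + (1/3)·2 = 14/3
b2: (1/3)·7 + (1/6)·7 + (1/6)·1 + (1/3)·4 = 5
b3: (1/3)·2 + (1/6)·8 + (1/6)·2 + (1/3)·9 = 16/3
Highest expected payoff is 16/3, from b3.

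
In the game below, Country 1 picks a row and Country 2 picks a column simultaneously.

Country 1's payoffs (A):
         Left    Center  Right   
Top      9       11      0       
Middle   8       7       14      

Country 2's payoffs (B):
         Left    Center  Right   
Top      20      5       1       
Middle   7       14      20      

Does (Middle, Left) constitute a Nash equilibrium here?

No

Holding Country 2 at Left: Country 1 gets 8 from Middle but could get 9 by switching to Top. Country 1 has a profitable deviation.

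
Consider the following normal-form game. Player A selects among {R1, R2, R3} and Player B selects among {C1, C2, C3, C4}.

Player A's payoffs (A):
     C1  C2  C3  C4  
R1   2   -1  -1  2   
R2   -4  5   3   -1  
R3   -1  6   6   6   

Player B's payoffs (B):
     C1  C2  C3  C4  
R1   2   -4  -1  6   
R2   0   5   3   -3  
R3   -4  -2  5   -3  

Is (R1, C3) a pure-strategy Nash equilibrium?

Holding Player B at C3: Player A gets -1 from R1 but could get 6 by switching to R3. Player A has a profitable deviation.

No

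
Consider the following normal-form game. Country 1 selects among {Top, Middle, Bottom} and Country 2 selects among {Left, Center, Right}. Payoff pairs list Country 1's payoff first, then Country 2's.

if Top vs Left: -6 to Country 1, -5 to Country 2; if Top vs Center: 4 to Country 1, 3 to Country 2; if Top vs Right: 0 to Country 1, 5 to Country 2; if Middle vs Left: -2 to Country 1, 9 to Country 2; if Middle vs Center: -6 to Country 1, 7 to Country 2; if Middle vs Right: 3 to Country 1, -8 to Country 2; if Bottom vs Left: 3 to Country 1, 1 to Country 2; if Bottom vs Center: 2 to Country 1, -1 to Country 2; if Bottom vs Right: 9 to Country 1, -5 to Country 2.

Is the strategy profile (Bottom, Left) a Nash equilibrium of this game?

Holding Country 2 at Left: Country 1 gets 3 from Bottom, versus -6 from Top, -2 from Middle. No profitable deviation for Country 1.
Holding Country 1 at Bottom: Country 2 gets 1 from Left, versus -1 from Center, -5 from Right. No profitable deviation for Country 2 either.

Yes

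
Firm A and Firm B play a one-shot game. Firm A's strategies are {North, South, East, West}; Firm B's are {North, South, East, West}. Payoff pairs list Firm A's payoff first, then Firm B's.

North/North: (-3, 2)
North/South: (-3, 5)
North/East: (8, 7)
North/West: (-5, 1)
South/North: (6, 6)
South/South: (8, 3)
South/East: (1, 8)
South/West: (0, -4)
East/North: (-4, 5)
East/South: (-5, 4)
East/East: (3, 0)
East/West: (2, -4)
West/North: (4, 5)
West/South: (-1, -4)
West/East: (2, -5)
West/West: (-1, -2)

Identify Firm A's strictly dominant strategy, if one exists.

A strategy is strictly dominant if it gives Firm A a strictly higher payoff than every other strategy, against every choice by the opponent.
North is not dominant: against North, South gives 6 > -3.
South is not dominant: against East, North gives 8 > 1.
East is not dominant: against North, North gives -3 > -4.
West is not dominant: against North, South gives 6 > 4.
No single strategy is best against every opponent action.

No strictly dominant strategy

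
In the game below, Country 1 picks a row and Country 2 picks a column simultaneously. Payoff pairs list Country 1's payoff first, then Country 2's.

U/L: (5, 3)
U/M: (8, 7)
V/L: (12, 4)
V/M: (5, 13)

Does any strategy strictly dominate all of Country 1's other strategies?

No strictly dominant strategy

A strategy is strictly dominant if it gives Country 1 a strictly higher payoff than every other strategy, against every choice by the opponent.
U is not dominant: against L, V gives 12 > 5.
V is not dominant: against M, U gives 8 > 5.
No single strategy is best against every opponent action.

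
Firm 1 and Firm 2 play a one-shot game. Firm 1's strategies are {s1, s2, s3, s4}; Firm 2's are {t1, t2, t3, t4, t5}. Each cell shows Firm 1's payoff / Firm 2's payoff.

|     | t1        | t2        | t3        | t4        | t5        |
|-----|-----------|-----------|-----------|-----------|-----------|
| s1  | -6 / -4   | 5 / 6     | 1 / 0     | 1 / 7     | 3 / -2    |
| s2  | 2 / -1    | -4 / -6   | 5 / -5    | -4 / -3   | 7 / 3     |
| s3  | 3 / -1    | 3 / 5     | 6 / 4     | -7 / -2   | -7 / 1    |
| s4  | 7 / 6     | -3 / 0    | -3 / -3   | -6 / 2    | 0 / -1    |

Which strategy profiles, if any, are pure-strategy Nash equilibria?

A profile is a Nash equilibrium when each player is best-responding to the other.
Firm 1's best responses — vs t1: s4 (payoff 7); vs t2: s1 (payoff 5); vs t3: s3 (payoff 6); vs t4: s1 (payoff 1); vs t5: s2 (payoff 7).
Firm 2's best responses — vs s1: t4 (payoff 7); vs s2: t5 (payoff 3); vs s3: t2 (payoff 5); vs s4: t1 (payoff 6).
Mutual best responses occur at (s1, t4), (s2, t5), and (s4, t1); at each, neither player gains by switching.

(s1, t4), (s2, t5), and (s4, t1)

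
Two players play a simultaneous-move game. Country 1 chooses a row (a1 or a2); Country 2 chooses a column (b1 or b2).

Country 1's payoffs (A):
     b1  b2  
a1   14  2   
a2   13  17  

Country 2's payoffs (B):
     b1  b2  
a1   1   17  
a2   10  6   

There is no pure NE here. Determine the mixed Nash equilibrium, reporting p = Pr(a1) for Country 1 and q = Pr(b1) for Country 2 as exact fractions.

p = 1/5, q = 15/16

Each player's mixing probability is pinned down by making the *other* player indifferent.
Country 2 indifferent between b1 and b2: p·1 + (1−p)·10 = p·17 + (1−p)·6 ⟹ 10 + (-9)p = 6 + 11p ⟹ p = 1/5.
Country 1 indifferent between a1 and a2: q·14 + (1−q)·2 = q·13 + (1−q)·17 ⟹ 2 + 12q = 17 + (-4)q ⟹ q = 15/16.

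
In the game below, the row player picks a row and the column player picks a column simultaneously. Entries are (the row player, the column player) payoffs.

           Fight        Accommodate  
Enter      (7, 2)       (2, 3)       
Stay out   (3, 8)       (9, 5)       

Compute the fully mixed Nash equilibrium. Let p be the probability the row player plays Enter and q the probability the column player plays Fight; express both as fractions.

Each player's mixing probability is pinned down by making the *other* player indifferent.
The column player indifferent between Fight and Accommodate: p·2 + (1−p)·8 = p·3 + (1−p)·5 ⟹ 8 + (-6)p = 5 + (-2)p ⟹ p = 3/4.
The row player indifferent between Enter and Stay out: q·7 + (1−q)·2 = q·3 + (1−q)·9 ⟹ 2 + 5q = 9 + (-6)q ⟹ q = 7/11.

p = 3/4, q = 7/11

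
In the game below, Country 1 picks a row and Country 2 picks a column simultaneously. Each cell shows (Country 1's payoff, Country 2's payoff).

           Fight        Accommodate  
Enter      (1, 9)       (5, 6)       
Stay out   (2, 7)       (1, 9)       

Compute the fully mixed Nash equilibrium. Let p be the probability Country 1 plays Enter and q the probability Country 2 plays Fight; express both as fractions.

p = 2/5, q = 4/5

Each player's mixing probability is pinned down by making the *other* player indifferent.
Country 2 indifferent between Fight and Accommodate: p·9 + (1−p)·7 = p·6 + (1−p)·9 ⟹ 7 + 2p = 9 + (-3)p ⟹ p = 2/5.
Country 1 indifferent between Enter and Stay out: q·1 + (1−q)·5 = q·2 + (1−q)·1 ⟹ 5 + (-4)q = 1 + 1q ⟹ q = 4/5.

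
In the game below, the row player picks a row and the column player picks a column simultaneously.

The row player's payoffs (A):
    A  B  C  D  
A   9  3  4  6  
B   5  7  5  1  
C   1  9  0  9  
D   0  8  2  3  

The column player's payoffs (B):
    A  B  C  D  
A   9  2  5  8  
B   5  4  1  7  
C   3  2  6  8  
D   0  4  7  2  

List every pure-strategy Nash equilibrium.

Check mutual best responses: a cell is a NE iff neither player can gain by unilaterally deviating.
The row player's best responses — vs A: A (payoff 9); vs B: C (payoff 9); vs C: B (payoff 5); vs D: C (payoff 9).
The column player's best responses — vs A: A (payoff 9); vs B: D (payoff 7); vs C: D (payoff 8); vs D: C (payoff 7).
Mutual best responses occur at (A, A) and (C, D); at each, neither player gains by switching.

(A, A) and (C, D)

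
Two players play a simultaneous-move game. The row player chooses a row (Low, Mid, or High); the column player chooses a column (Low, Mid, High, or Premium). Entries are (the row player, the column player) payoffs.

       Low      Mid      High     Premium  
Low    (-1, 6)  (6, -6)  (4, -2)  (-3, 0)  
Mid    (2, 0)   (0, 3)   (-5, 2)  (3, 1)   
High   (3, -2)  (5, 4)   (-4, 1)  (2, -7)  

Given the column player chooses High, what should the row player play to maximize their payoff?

Low

With the column player fixed at High, the row player's payoffs are: Low → 4, Mid → -5, High → -4.
The maximum is 4, achieved by Low.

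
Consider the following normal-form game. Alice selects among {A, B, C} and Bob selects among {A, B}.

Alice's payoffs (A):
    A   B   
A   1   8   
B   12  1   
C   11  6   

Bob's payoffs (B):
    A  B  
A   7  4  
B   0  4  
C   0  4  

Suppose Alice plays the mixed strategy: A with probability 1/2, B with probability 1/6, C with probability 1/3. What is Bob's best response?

B

Bob's best reply maximizes expected payoff against the mix.
A: (1/2)·7 + (1/6)·0 + (1/3)·0 = 7/2
B: (1/2)·4 + (1/6)·4 + (1/3)·4 = 4
Highest expected payoff is 4, from B.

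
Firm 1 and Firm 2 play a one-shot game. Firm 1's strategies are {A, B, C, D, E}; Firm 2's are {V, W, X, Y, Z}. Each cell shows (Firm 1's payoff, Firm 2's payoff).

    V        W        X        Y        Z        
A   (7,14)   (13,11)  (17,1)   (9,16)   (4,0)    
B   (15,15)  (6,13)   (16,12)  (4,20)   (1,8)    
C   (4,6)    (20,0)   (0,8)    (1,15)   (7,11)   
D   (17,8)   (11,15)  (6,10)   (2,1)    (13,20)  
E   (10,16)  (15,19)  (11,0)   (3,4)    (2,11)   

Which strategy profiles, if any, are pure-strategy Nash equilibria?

Find each player's best response to every opponent strategy; NE are the intersections.
Firm 1's best responses — vs V: D (payoff 17); vs W: C (payoff 20); vs X: A (payoff 17); vs Y: A (payoff 9); vs Z: D (payoff 13).
Firm 2's best responses — vs A: Y (payoff 16); vs B: Y (payoff 20); vs C: Y (payoff 15); vs D: Z (payoff 20); vs E: W (payoff 19).
Mutual best responses occur at (A, Y) and (D, Z); at each, neither player gains by switching.

(A, Y) and (D, Z)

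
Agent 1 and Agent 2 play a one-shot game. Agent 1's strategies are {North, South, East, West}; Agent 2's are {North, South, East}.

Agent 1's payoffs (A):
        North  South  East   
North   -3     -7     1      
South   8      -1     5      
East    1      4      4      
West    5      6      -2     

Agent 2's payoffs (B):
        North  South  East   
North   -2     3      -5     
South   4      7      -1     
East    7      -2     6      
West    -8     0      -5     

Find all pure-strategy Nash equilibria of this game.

(West, South)

Check mutual best responses: a cell is a NE iff neither player can gain by unilaterally deviating.
Agent 1's best responses — vs North: South (payoff 8); vs South: West (payoff 6); vs East: South (payoff 5).
Agent 2's best responses — vs North: South (payoff 3); vs South: South (payoff 7); vs East: North (payoff 7); vs West: South (payoff 0).
The only mutual best response is (West, South); neither player gains by switching there.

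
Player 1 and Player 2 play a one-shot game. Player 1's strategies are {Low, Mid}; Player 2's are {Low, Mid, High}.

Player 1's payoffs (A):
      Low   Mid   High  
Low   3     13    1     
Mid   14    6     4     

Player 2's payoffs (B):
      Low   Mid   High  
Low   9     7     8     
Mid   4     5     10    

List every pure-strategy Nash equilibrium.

Find each player's best response to every opponent strategy; NE are the intersections.
Player 1's best responses — vs Low: Mid (payoff 14); vs Mid: Low (payoff 13); vs High: Mid (payoff 4).
Player 2's best responses — vs Low: Low (payoff 9); vs Mid: High (payoff 10).
The only mutual best response is (Mid, High); neither player gains by switching there.

(Mid, High)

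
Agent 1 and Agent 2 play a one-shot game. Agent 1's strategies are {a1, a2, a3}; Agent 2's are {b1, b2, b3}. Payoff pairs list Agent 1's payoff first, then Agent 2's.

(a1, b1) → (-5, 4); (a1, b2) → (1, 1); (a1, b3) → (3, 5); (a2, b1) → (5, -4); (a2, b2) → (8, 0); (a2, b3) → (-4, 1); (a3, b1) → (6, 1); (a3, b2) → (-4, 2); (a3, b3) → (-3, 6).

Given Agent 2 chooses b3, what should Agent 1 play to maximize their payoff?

a1

With Agent 2 fixed at b3, Agent 1's payoffs are: a1 → 3, a2 → -4, a3 → -3.
The maximum is 3, achieved by a1.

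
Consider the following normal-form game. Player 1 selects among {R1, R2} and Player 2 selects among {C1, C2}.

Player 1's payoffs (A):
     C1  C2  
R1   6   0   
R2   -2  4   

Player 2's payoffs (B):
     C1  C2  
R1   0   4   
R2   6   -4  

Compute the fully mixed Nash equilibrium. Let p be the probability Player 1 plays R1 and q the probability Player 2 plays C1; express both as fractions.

In a mixed NE each player is indifferent between their pure strategies, so the opponent's mix sets the indifference.
Player 2 indifferent between C1 and C2: p·0 + (1−p)·6 = p·4 + (1−p)·(-4) ⟹ 6 + (-6)p = (-4) + 8p ⟹ p = 5/7.
Player 1 indifferent between R1 and R2: q·6 + (1−q)·0 = q·(-2) + (1−q)·4 ⟹ 0 + 6q = 4 + (-6)q ⟹ q = 1/3.

p = 5/7, q = 1/3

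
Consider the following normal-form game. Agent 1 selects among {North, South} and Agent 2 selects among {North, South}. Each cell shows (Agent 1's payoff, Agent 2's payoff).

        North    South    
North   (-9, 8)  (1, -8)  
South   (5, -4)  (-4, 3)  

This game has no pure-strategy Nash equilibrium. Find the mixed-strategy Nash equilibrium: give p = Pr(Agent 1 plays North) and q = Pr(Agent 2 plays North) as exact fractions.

In a mixed NE each player is indifferent between their pure strategies, so the opponent's mix sets the indifference.
Agent 2 indifferent between North and South: p·8 + (1−p)·(-4) = p·(-8) + (1−p)·3 ⟹ (-4) + 12p = 3 + (-11)p ⟹ p = 7/23.
Agent 1 indifferent between North and South: q·(-9) + (1−q)·1 = q·5 + (1−q)·(-4) ⟹ 1 + (-10)q = (-4) + 9q ⟹ q = 5/19.

p = 7/23, q = 5/19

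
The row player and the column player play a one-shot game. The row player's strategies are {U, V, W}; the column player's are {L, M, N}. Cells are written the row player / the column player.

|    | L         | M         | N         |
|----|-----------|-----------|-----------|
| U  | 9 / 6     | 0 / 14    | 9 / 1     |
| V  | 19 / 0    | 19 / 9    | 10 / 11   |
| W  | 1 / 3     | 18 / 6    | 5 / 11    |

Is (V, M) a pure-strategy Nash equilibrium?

No

Holding the column player at M: the row player gets 19 from V, versus 0 from U, 18 from W. No profitable deviation for the row player.
Holding the row player at V: the column player gets 9 from M but could get 11 by switching to N. The column player has a profitable deviation.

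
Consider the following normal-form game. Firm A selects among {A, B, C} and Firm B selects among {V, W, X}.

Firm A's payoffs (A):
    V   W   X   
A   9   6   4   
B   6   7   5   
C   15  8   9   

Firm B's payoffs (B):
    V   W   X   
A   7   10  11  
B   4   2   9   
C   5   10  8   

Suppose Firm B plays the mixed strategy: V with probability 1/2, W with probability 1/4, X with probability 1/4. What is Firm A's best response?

C

Compute Firm A's expected payoff from each pure strategy against the given mix.
A: (1/2)·9 + (1/4)·6 + (1/4)·4 = 7
B: (1/2)·6 + (1/4)·7 + (1/4)·5 = 6
C: (1/2)·15 + (1/4)·8 + (1/4)·9 = 47/4
Highest expected payoff is 47/4, from C.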